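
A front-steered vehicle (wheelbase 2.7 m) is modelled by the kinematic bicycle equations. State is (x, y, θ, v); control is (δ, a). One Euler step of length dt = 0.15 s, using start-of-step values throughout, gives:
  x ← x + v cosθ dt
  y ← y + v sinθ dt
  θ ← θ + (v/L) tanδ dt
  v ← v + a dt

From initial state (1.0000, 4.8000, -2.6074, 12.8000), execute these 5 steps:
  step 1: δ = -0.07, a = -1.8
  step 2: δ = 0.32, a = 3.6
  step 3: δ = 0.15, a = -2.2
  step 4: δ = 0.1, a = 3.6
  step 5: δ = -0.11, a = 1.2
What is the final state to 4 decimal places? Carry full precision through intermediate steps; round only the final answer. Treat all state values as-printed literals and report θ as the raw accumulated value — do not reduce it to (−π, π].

(-6.3381, -1.2966, -2.3273, 13.4600)

after step 1 (δ=-0.07, a=-1.8): (-0.652506, 3.822439, -2.657259, 12.530000)
after step 2 (δ=0.32, a=3.6): (-2.315836, 2.947309, -2.426575, 13.070000)
after step 3 (δ=0.15, a=-2.2): (-3.796174, 1.661945, -2.316834, 12.740000)
after step 4 (δ=0.1, a=3.6): (-5.093236, 0.258538, -2.245820, 13.280000)
after step 5 (δ=-0.11, a=1.2): (-6.338068, -1.296601, -2.327304, 13.460000)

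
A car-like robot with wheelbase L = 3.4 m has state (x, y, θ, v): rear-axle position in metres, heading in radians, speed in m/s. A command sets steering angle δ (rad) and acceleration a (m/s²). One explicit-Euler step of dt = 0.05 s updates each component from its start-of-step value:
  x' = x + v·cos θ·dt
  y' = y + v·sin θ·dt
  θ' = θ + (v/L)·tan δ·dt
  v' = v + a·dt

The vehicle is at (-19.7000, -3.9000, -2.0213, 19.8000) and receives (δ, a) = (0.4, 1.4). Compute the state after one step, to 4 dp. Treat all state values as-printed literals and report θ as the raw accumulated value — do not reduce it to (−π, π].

x' = -19.7000 + 19.8000·cos(-2.0213)·0.05 = -20.1311
y' = -3.9000 + 19.8000·sin(-2.0213)·0.05 = -4.7912
θ' = -2.0213 + (19.8000/3.4)·tan(0.4)·0.05 = -1.8982
v' = 19.8000 + 1.4000·0.05 = 19.8700

(-20.1311, -4.7912, -1.8982, 19.8700)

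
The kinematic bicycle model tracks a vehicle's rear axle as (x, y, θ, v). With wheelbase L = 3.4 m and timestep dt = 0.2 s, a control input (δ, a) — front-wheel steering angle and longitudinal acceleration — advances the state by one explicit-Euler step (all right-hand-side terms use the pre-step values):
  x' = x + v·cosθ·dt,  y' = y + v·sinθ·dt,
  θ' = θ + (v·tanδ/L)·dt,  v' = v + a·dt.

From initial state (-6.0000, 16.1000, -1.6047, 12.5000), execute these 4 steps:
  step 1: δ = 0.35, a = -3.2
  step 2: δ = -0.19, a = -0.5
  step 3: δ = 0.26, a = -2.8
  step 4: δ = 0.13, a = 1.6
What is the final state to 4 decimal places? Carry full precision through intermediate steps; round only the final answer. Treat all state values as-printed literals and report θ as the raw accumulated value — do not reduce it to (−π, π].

(-4.6696, 6.8041, -1.2003, 11.5200)

after step 1 (δ=0.35, a=-3.2): (-6.084743, 13.601437, -1.336297, 11.860000)
after step 2 (δ=-0.19, a=-0.5): (-5.533594, 11.294357, -1.470468, 11.760000)
after step 3 (δ=0.26, a=-2.8): (-5.298017, 8.954184, -1.286444, 11.200000)
after step 4 (δ=0.13, a=1.6): (-4.669616, 6.804135, -1.200311, 11.520000)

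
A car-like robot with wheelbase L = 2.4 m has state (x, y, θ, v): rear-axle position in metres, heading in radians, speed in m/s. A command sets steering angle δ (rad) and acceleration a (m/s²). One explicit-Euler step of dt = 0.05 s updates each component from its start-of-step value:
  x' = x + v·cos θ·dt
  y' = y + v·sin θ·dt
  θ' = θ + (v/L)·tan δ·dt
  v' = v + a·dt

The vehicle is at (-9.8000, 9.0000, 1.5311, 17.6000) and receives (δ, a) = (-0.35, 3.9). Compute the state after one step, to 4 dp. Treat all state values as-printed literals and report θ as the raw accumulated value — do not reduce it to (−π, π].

(-9.7651, 9.8793, 1.3973, 17.7950)

x' = -9.8000 + 17.6000·cos(1.5311)·0.05 = -9.7651
y' = 9.0000 + 17.6000·sin(1.5311)·0.05 = 9.8793
θ' = 1.5311 + (17.6000/2.4)·tan(-0.35)·0.05 = 1.3973
v' = 17.6000 + 3.9000·0.05 = 17.7950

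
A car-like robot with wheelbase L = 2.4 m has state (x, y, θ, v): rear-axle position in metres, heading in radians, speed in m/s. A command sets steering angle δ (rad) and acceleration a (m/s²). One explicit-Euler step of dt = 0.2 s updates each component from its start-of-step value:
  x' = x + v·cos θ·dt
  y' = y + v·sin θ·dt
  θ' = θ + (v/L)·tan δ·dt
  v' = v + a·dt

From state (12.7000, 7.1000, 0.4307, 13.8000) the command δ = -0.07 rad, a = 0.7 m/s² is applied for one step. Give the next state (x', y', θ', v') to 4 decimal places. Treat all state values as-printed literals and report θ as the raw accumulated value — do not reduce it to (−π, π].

x' = 12.7000 + 13.8000·cos(0.4307)·0.2 = 15.2079
y' = 7.1000 + 13.8000·sin(0.4307)·0.2 = 8.2523
θ' = 0.4307 + (13.8000/2.4)·tan(-0.07)·0.2 = 0.3501
v' = 13.8000 + 0.7000·0.2 = 13.9400

(15.2079, 8.2523, 0.3501, 13.9400)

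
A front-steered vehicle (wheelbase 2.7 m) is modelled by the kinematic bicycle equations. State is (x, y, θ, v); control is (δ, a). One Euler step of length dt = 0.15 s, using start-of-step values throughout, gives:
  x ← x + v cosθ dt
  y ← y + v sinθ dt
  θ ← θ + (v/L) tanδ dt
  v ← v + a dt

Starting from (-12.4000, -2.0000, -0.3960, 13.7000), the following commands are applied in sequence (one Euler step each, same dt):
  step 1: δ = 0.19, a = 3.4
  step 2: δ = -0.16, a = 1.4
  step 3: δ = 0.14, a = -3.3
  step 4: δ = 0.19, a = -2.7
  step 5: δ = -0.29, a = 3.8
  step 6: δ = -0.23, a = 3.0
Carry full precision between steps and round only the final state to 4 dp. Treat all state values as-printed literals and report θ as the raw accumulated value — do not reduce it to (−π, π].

(-0.4038, -5.5981, -0.5228, 14.5400)

after step 1 (δ=0.19, a=3.4): (-10.504034, -2.792677, -0.249623, 14.210000)
after step 2 (δ=-0.16, a=1.4): (-8.438598, -3.319241, -0.377023, 14.420000)
after step 3 (δ=0.14, a=-3.3): (-6.427518, -4.115559, -0.264129, 13.925000)
after step 4 (δ=0.19, a=-2.7): (-4.411205, -4.660866, -0.115348, 13.520000)
after step 5 (δ=-0.29, a=3.8): (-2.396682, -4.894275, -0.339490, 14.090000)
after step 6 (δ=-0.23, a=3.0): (-0.403810, -5.598083, -0.522772, 14.540000)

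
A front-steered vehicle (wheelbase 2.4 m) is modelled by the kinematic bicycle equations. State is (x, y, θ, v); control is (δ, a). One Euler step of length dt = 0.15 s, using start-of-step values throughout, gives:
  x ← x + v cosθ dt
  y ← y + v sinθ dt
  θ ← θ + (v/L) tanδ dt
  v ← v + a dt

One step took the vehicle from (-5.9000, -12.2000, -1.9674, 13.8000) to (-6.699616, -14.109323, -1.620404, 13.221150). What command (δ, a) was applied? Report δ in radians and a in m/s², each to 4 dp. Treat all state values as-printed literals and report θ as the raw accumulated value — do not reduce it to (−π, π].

δ = 0.3825, a = -3.8590

a = (v'−v)/dt = (-0.578850)/0.15 = -3.8590
Δθ = θ'−θ = 0.346996;  (v·dt/L) = 13.8000·0.15/2.4 = 0.862500
tan δ = Δθ·L/(v·dt) = 0.402314  →  δ = 0.3825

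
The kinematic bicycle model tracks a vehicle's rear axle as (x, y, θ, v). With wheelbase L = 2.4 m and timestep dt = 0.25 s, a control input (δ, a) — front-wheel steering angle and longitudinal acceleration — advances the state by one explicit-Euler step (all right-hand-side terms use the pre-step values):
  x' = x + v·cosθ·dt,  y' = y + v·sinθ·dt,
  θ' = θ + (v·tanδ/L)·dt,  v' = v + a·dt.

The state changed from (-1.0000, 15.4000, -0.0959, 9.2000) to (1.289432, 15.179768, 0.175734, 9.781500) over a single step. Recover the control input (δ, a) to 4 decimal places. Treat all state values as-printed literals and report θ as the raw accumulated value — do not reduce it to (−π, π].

a = (v'−v)/dt = (0.581500)/0.25 = 2.3260
Δθ = θ'−θ = 0.271634;  (v·dt/L) = 9.2000·0.25/2.4 = 0.958333
tan δ = Δθ·L/(v·dt) = 0.283444  →  δ = 0.2762

δ = 0.2762, a = 2.3260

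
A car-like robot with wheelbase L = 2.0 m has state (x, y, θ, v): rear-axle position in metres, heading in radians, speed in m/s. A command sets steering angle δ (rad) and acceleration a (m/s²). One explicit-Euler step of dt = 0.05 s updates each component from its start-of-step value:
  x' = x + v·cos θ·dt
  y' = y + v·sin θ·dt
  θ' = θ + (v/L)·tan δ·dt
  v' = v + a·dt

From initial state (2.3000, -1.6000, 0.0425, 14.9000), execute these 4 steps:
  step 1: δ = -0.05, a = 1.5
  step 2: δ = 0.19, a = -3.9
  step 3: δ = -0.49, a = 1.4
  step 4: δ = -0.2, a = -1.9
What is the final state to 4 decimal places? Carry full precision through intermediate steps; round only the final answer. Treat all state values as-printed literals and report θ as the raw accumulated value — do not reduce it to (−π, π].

(5.2672, -1.5548, -0.1765, 14.7550)

after step 1 (δ=-0.05, a=1.5): (3.044327, -1.568347, 0.023859, 14.975000)
after step 2 (δ=0.19, a=-3.9): (3.792864, -1.550484, 0.095859, 14.780000)
after step 3 (δ=-0.49, a=1.4): (4.528471, -1.479752, -0.101228, 14.850000)
after step 4 (δ=-0.2, a=-1.9): (5.267170, -1.554786, -0.176484, 14.755000)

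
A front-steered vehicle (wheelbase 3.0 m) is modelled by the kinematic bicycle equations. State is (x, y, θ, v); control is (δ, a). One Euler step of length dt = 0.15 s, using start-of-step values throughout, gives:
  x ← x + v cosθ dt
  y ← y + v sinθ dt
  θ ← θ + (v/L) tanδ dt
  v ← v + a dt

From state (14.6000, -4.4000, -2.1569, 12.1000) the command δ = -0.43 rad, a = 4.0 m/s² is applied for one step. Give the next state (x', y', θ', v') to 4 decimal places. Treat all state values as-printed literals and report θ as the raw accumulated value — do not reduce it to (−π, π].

(13.5961, -5.9121, -2.4344, 12.7000)

x' = 14.6000 + 12.1000·cos(-2.1569)·0.15 = 13.5961
y' = -4.4000 + 12.1000·sin(-2.1569)·0.15 = -5.9121
θ' = -2.1569 + (12.1000/3.0)·tan(-0.43)·0.15 = -2.4344
v' = 12.1000 + 4.0000·0.15 = 12.7000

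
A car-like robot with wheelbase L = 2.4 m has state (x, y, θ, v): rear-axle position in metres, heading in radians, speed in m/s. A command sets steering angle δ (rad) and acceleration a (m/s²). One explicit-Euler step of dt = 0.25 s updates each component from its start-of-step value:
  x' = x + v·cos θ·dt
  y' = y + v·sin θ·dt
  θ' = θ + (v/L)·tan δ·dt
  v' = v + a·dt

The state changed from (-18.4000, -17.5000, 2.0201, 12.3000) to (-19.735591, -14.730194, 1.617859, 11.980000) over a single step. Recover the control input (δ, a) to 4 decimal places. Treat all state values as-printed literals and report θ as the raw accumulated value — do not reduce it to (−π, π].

a = (v'−v)/dt = (-0.320000)/0.25 = -1.2800
Δθ = θ'−θ = -0.402241;  (v·dt/L) = 12.3000·0.25/2.4 = 1.281250
tan δ = Δθ·L/(v·dt) = -0.313944  →  δ = -0.3042

δ = -0.3042, a = -1.2800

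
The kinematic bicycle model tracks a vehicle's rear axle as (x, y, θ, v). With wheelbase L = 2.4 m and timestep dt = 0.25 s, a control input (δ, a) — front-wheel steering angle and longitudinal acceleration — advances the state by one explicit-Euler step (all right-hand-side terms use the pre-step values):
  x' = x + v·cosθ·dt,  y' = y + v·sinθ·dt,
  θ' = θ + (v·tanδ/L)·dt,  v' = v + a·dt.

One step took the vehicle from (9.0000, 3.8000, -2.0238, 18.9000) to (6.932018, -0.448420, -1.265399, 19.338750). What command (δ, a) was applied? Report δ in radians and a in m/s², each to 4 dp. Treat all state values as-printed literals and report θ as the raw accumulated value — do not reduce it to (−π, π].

a = (v'−v)/dt = (0.438750)/0.25 = 1.7550
Δθ = θ'−θ = 0.758401;  (v·dt/L) = 18.9000·0.25/2.4 = 1.968750
tan δ = Δθ·L/(v·dt) = 0.385220  →  δ = 0.3677

δ = 0.3677, a = 1.7550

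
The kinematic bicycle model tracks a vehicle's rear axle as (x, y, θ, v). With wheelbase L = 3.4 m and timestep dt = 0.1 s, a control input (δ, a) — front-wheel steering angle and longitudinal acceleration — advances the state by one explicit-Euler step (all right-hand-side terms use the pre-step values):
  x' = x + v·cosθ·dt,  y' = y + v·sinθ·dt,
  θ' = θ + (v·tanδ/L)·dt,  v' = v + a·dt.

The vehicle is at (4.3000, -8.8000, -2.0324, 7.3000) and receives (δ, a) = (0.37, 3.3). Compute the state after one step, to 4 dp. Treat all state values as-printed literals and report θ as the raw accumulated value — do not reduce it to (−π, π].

(3.9749, -9.4536, -1.9491, 7.6300)

x' = 4.3000 + 7.3000·cos(-2.0324)·0.1 = 3.9749
y' = -8.8000 + 7.3000·sin(-2.0324)·0.1 = -9.4536
θ' = -2.0324 + (7.3000/3.4)·tan(0.37)·0.1 = -1.9491
v' = 7.3000 + 3.3000·0.1 = 7.6300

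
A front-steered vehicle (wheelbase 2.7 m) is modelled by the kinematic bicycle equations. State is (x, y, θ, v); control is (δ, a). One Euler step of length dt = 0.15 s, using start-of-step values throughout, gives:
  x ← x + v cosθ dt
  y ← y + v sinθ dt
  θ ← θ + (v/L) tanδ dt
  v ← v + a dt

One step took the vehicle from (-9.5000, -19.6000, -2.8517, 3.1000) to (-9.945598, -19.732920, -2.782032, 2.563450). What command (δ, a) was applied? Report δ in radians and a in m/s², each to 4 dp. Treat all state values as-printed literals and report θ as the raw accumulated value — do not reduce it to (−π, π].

δ = 0.3844, a = -3.5770

a = (v'−v)/dt = (-0.536550)/0.15 = -3.5770
Δθ = θ'−θ = 0.069668;  (v·dt/L) = 3.1000·0.15/2.7 = 0.172222
tan δ = Δθ·L/(v·dt) = 0.404524  →  δ = 0.3844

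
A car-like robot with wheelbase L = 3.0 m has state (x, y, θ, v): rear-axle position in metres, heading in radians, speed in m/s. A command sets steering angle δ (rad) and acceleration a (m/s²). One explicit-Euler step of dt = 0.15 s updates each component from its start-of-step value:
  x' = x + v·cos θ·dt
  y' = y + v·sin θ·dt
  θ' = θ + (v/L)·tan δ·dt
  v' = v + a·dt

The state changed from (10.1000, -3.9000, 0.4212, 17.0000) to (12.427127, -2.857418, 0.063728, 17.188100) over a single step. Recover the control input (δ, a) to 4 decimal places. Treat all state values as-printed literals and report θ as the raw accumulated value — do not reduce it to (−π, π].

δ = -0.3981, a = 1.2540

a = (v'−v)/dt = (0.188100)/0.15 = 1.2540
Δθ = θ'−θ = -0.357472;  (v·dt/L) = 17.0000·0.15/3.0 = 0.850000
tan δ = Δθ·L/(v·dt) = -0.420555  →  δ = -0.3981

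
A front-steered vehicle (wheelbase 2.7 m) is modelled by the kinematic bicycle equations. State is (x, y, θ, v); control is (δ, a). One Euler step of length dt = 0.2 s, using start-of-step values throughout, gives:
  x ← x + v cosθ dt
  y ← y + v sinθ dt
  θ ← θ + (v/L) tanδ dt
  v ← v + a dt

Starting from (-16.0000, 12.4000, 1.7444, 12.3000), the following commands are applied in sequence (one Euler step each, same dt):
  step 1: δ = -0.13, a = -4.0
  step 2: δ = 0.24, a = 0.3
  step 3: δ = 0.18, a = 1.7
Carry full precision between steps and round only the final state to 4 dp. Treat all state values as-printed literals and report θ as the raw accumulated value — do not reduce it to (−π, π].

after step 1 (δ=-0.13, a=-4.0): (-16.424923, 14.823023, 1.625284, 11.500000)
after step 2 (δ=0.24, a=0.3): (-16.550182, 17.119610, 1.833746, 11.560000)
after step 3 (δ=0.18, a=1.7): (-17.151141, 19.352140, 1.989566, 11.900000)

(-17.1511, 19.3521, 1.9896, 11.9000)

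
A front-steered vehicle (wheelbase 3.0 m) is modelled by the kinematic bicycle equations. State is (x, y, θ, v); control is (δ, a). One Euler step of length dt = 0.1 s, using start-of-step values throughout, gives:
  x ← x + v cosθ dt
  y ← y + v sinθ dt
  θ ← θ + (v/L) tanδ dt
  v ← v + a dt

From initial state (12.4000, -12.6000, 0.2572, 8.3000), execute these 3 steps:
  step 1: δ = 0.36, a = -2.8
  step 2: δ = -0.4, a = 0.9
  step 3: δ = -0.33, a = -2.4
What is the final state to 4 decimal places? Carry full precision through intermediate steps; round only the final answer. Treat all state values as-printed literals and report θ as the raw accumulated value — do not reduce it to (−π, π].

after step 1 (δ=0.36, a=-2.8): (13.202698, -12.388870, 0.361338, 8.020000)
after step 2 (δ=-0.4, a=0.9): (13.952909, -12.105342, 0.248311, 8.110000)
after step 3 (δ=-0.33, a=-2.4): (14.739034, -11.906024, 0.155716, 7.870000)

(14.7390, -11.9060, 0.1557, 7.8700)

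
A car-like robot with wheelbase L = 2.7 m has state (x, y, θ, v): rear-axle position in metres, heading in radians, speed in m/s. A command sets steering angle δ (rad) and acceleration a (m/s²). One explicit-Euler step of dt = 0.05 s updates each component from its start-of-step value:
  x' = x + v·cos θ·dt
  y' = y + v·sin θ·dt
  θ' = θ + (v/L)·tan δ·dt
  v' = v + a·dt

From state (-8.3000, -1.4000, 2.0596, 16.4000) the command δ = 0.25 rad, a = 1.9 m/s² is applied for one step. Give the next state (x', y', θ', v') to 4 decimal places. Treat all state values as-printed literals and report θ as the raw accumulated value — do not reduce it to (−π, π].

x' = -8.3000 + 16.4000·cos(2.0596)·0.05 = -8.6850
y' = -1.4000 + 16.4000·sin(2.0596)·0.05 = -0.6760
θ' = 2.0596 + (16.4000/2.7)·tan(0.25)·0.05 = 2.1371
v' = 16.4000 + 1.9000·0.05 = 16.4950

(-8.6850, -0.6760, 2.1371, 16.4950)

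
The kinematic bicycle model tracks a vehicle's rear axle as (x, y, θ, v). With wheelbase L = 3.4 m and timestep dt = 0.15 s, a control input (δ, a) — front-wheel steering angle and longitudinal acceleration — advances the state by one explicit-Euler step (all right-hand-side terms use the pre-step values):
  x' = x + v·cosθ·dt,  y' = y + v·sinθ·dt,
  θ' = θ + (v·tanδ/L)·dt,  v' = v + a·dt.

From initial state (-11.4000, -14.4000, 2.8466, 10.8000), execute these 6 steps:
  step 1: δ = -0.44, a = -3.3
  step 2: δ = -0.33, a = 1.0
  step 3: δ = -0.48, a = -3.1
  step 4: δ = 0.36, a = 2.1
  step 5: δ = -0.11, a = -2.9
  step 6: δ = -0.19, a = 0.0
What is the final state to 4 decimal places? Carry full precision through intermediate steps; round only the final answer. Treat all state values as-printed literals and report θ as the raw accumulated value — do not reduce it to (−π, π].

(-18.5937, -8.8797, 2.2584, 9.8700)

after step 1 (δ=-0.44, a=-3.3): (-12.950023, -13.929013, 2.622287, 10.305000)
after step 2 (δ=-0.33, a=1.0): (-14.291987, -13.161892, 2.466564, 10.455000)
after step 3 (δ=-0.48, a=-3.1): (-15.516303, -12.181862, 2.226432, 9.990000)
after step 4 (δ=0.36, a=2.1): (-16.429884, -10.994060, 2.392326, 10.305000)
after step 5 (δ=-0.11, a=-2.9): (-17.561664, -9.941247, 2.342114, 9.870000)
after step 6 (δ=-0.19, a=0.0): (-18.593692, -8.879739, 2.258370, 9.870000)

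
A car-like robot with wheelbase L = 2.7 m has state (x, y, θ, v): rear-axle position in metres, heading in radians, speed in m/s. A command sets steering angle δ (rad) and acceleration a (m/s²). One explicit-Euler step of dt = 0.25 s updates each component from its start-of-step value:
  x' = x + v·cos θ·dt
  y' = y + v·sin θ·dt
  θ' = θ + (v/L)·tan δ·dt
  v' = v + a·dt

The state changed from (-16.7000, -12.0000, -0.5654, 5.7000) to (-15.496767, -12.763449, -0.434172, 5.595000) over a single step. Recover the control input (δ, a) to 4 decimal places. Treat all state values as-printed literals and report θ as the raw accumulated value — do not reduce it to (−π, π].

δ = 0.2437, a = -0.4200

a = (v'−v)/dt = (-0.105000)/0.25 = -0.4200
Δθ = θ'−θ = 0.131228;  (v·dt/L) = 5.7000·0.25/2.7 = 0.527778
tan δ = Δθ·L/(v·dt) = 0.248643  →  δ = 0.2437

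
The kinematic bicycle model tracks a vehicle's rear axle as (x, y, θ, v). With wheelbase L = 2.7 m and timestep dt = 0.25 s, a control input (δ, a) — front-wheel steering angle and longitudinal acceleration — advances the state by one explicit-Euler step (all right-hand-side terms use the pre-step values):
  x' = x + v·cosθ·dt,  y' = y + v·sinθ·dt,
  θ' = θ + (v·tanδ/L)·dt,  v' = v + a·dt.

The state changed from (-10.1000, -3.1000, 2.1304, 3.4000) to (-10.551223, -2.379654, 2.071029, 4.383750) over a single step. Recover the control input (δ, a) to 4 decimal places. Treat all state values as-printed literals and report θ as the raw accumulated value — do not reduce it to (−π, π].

a = (v'−v)/dt = (0.983750)/0.25 = 3.9350
Δθ = θ'−θ = -0.059371;  (v·dt/L) = 3.4000·0.25/2.7 = 0.314815
tan δ = Δθ·L/(v·dt) = -0.188590  →  δ = -0.1864

δ = -0.1864, a = 3.9350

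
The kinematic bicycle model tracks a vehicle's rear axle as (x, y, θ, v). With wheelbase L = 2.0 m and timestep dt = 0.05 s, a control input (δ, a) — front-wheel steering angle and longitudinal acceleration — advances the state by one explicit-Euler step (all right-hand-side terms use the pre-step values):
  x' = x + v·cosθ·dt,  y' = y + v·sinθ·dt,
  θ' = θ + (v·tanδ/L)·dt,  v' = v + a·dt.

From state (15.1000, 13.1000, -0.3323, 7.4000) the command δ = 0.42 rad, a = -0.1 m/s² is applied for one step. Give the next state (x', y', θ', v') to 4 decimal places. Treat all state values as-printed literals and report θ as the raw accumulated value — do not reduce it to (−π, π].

(15.4498, 12.9793, -0.2497, 7.3950)

x' = 15.1000 + 7.4000·cos(-0.3323)·0.05 = 15.4498
y' = 13.1000 + 7.4000·sin(-0.3323)·0.05 = 12.9793
θ' = -0.3323 + (7.4000/2.0)·tan(0.42)·0.05 = -0.2497
v' = 7.4000 − 0.1000·0.05 = 7.3950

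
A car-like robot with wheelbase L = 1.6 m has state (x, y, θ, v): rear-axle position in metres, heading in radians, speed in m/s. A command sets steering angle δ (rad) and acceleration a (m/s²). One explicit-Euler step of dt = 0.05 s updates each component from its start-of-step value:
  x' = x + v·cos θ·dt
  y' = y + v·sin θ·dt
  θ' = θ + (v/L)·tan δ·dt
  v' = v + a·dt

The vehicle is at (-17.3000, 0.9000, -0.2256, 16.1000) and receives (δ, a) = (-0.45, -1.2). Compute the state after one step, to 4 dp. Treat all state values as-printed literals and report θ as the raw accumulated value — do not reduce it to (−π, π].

(-16.5154, 0.7199, -0.4686, 16.0400)

x' = -17.3000 + 16.1000·cos(-0.2256)·0.05 = -16.5154
y' = 0.9000 + 16.1000·sin(-0.2256)·0.05 = 0.7199
θ' = -0.2256 + (16.1000/1.6)·tan(-0.45)·0.05 = -0.4686
v' = 16.1000 − 1.2000·0.05 = 16.0400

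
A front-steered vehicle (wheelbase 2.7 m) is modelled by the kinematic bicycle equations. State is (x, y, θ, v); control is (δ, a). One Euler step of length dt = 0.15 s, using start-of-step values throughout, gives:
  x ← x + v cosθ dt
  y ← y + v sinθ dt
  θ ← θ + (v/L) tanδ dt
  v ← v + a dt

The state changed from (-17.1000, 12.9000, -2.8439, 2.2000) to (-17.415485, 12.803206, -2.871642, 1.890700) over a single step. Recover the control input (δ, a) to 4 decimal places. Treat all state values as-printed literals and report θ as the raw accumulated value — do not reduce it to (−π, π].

a = (v'−v)/dt = (-0.309300)/0.15 = -2.0620
Δθ = θ'−θ = -0.027742;  (v·dt/L) = 2.2000·0.15/2.7 = 0.122222
tan δ = Δθ·L/(v·dt) = -0.226980  →  δ = -0.2232

δ = -0.2232, a = -2.0620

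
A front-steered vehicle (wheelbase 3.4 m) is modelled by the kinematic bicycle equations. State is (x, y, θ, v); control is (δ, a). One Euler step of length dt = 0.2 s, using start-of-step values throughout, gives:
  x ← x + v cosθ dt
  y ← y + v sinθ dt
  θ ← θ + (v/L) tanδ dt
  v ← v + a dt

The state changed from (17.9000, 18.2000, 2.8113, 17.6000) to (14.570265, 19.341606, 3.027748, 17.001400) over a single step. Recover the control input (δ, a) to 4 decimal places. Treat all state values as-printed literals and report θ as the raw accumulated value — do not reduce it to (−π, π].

δ = 0.2061, a = -2.9930

a = (v'−v)/dt = (-0.598600)/0.2 = -2.9930
Δθ = θ'−θ = 0.216448;  (v·dt/L) = 17.6000·0.2/3.4 = 1.035294
tan δ = Δθ·L/(v·dt) = 0.209069  →  δ = 0.2061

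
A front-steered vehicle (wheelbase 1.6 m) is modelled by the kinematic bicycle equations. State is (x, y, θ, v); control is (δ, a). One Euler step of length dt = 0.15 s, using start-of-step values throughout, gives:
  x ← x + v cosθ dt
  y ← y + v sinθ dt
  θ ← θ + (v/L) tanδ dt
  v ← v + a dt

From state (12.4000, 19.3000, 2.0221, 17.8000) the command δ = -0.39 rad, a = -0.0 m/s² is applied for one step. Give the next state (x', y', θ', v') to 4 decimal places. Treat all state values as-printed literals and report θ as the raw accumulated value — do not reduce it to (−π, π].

x' = 12.4000 + 17.8000·cos(2.0221)·0.15 = 11.2355
y' = 19.3000 + 17.8000·sin(2.0221)·0.15 = 21.7027
θ' = 2.0221 + (17.8000/1.6)·tan(-0.39)·0.15 = 1.3362
v' = 17.8000 + 0.0000·0.15 = 17.8000

(11.2355, 21.7027, 1.3362, 17.8000)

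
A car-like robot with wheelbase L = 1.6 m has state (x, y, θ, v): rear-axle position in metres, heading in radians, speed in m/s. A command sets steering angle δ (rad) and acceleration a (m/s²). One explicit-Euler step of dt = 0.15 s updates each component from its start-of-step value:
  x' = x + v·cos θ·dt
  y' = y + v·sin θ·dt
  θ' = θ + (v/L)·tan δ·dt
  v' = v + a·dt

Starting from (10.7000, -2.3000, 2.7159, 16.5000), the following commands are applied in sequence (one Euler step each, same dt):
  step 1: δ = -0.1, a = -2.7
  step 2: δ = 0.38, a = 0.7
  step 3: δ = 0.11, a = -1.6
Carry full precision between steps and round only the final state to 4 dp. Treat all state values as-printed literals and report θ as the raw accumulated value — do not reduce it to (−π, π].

after step 1 (δ=-0.1, a=-2.7): (8.445887, -1.277945, 2.560695, 16.095000)
after step 2 (δ=0.38, a=0.7): (6.427645, 0.046935, 3.163371, 16.200000)
after step 3 (δ=0.11, a=-1.6): (3.998222, -0.005983, 3.331111, 15.960000)

(3.9982, -0.0060, 3.3311, 15.9600)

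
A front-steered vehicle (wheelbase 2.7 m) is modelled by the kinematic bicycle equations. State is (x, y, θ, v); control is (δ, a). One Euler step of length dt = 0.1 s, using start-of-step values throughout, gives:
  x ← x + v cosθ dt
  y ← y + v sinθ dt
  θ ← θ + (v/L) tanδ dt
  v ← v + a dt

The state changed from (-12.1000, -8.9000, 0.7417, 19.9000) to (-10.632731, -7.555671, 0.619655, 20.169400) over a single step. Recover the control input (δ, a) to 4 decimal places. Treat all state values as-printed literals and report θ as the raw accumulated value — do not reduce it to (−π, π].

δ = -0.1641, a = 2.6940

a = (v'−v)/dt = (0.269400)/0.1 = 2.6940
Δθ = θ'−θ = -0.122045;  (v·dt/L) = 19.9000·0.1/2.7 = 0.737037
tan δ = Δθ·L/(v·dt) = -0.165589  →  δ = -0.1641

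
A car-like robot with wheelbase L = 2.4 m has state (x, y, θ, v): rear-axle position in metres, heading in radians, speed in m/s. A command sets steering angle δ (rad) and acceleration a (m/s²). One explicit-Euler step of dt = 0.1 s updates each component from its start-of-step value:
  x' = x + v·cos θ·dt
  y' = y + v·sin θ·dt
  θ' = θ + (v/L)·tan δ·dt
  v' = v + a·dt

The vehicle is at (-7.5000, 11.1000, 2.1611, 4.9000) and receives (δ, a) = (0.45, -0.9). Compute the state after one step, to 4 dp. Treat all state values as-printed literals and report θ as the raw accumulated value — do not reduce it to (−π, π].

x' = -7.5000 + 4.9000·cos(2.1611)·0.1 = -7.7727
y' = 11.1000 + 4.9000·sin(2.1611)·0.1 = 11.5071
θ' = 2.1611 + (4.9000/2.4)·tan(0.45)·0.1 = 2.2597
v' = 4.9000 − 0.9000·0.1 = 4.8100

(-7.7727, 11.5071, 2.2597, 4.8100)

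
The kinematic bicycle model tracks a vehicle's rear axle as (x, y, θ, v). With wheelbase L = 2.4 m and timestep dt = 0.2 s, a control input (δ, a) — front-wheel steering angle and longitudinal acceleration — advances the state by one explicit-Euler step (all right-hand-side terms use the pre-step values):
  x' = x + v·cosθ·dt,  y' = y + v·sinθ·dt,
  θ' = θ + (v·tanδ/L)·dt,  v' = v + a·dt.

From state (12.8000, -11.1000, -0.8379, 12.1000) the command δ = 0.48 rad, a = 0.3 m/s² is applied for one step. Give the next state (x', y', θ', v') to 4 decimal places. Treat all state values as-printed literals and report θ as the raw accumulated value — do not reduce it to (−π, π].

(14.4190, -12.8986, -0.3130, 12.1600)

x' = 12.8000 + 12.1000·cos(-0.8379)·0.2 = 14.4190
y' = -11.1000 + 12.1000·sin(-0.8379)·0.2 = -12.8986
θ' = -0.8379 + (12.1000/2.4)·tan(0.48)·0.2 = -0.3130
v' = 12.1000 + 0.3000·0.2 = 12.1600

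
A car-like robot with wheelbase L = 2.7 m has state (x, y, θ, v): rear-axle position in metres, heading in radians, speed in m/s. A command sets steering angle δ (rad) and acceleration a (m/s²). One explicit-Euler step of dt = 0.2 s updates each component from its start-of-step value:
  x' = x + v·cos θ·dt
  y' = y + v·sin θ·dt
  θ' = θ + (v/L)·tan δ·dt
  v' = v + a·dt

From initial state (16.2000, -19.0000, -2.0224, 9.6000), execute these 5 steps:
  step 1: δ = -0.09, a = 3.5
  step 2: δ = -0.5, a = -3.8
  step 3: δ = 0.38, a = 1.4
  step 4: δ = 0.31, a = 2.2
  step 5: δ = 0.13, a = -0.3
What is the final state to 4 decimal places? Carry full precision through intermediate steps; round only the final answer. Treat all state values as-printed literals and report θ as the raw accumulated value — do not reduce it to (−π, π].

(10.7928, -27.0952, -1.8888, 10.2000)

after step 1 (δ=-0.09, a=3.5): (15.362095, -20.727517, -2.086573, 10.300000)
after step 2 (δ=-0.5, a=-3.8): (14.346080, -22.519531, -2.503382, 9.540000)
after step 3 (δ=0.38, a=1.4): (12.813645, -23.656240, -2.221130, 9.820000)
after step 4 (δ=0.31, a=2.2): (11.624537, -25.219351, -1.988122, 10.260000)
after step 5 (δ=0.13, a=-0.3): (10.792827, -27.095241, -1.888761, 10.200000)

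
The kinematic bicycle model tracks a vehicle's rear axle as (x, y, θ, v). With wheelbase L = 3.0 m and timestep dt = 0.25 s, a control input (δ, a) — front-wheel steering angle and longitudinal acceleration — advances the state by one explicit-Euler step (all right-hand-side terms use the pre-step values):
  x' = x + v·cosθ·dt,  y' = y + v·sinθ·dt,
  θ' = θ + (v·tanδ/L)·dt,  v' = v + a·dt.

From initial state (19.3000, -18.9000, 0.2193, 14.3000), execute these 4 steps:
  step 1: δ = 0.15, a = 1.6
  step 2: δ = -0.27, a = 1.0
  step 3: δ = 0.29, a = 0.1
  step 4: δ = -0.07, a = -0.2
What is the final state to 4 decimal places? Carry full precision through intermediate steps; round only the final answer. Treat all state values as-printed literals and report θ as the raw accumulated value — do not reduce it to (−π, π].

after step 1 (δ=0.15, a=1.6): (22.789379, -18.122271, 0.399403, 14.700000)
after step 2 (δ=-0.27, a=1.0): (26.175132, -16.693181, 0.060374, 14.950000)
after step 3 (δ=0.29, a=0.1): (29.905822, -16.467670, 0.432147, 14.975000)
after step 4 (δ=-0.07, a=-0.2): (33.305405, -14.899708, 0.344650, 14.925000)

(33.3054, -14.8997, 0.3446, 14.9250)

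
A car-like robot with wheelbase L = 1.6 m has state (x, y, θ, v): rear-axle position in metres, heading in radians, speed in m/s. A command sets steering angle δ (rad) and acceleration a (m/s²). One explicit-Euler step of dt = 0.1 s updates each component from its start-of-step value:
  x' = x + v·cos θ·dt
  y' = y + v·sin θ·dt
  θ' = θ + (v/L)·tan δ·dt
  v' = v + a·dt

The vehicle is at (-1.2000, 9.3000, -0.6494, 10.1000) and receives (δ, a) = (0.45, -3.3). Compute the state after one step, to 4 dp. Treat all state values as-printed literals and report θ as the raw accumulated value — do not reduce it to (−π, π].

x' = -1.2000 + 10.1000·cos(-0.6494)·0.1 = -0.3956
y' = 9.3000 + 10.1000·sin(-0.6494)·0.1 = 8.6892
θ' = -0.6494 + (10.1000/1.6)·tan(0.45)·0.1 = -0.3445
v' = 10.1000 − 3.3000·0.1 = 9.7700

(-0.3956, 8.6892, -0.3445, 9.7700)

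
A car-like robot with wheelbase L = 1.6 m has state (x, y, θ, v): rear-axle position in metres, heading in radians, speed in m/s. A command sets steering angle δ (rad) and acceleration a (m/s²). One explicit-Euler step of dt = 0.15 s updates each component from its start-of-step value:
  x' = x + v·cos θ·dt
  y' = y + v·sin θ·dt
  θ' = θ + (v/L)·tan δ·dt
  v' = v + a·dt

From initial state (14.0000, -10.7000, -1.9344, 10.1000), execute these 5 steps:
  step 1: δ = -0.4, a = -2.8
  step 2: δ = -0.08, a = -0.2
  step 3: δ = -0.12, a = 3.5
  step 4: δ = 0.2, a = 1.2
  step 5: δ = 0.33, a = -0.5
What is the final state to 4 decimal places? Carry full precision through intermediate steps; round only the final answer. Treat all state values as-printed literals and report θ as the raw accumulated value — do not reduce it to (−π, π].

after step 1 (δ=-0.4, a=-2.8): (13.461198, -12.115951, -2.334732, 9.680000)
after step 2 (δ=-0.08, a=-0.2): (12.456750, -13.164468, -2.407488, 9.650000)
after step 3 (δ=-0.12, a=3.5): (11.382081, -14.134181, -2.516574, 10.175000)
after step 4 (δ=0.2, a=1.2): (10.144365, -15.027209, -2.323208, 10.355000)
after step 5 (δ=0.33, a=-0.5): (9.082872, -16.161148, -1.990691, 10.280000)

(9.0829, -16.1611, -1.9907, 10.2800)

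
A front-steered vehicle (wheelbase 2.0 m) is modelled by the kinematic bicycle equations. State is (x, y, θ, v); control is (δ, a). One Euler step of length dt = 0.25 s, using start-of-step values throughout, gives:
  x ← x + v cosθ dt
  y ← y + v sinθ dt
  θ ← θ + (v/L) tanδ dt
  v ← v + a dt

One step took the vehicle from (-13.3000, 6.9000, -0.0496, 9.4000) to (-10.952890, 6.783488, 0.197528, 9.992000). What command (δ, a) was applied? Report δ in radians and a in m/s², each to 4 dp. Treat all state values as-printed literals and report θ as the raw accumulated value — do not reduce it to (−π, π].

δ = 0.2073, a = 2.3680

a = (v'−v)/dt = (0.592000)/0.25 = 2.3680
Δθ = θ'−θ = 0.247128;  (v·dt/L) = 9.4000·0.25/2.0 = 1.175000
tan δ = Δθ·L/(v·dt) = 0.210322  →  δ = 0.2073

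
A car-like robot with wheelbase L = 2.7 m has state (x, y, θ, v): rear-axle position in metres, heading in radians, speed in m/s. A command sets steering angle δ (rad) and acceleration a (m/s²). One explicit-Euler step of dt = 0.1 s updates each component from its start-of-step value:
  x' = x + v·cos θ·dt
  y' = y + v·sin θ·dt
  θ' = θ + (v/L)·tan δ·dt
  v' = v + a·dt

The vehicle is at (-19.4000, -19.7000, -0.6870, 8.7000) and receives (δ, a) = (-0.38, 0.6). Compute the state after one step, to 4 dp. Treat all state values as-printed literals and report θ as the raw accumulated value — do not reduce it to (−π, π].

(-18.7274, -20.2518, -0.8157, 8.7600)

x' = -19.4000 + 8.7000·cos(-0.6870)·0.1 = -18.7274
y' = -19.7000 + 8.7000·sin(-0.6870)·0.1 = -20.2518
θ' = -0.6870 + (8.7000/2.7)·tan(-0.38)·0.1 = -0.8157
v' = 8.7000 + 0.6000·0.1 = 8.7600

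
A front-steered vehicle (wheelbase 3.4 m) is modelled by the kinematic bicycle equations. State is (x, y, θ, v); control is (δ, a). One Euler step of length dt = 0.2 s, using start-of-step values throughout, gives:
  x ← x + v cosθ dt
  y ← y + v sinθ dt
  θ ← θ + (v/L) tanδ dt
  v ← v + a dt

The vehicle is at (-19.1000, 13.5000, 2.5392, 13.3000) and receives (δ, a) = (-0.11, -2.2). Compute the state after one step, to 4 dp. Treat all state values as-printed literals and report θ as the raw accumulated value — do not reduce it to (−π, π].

(-21.2918, 15.0072, 2.4528, 12.8600)

x' = -19.1000 + 13.3000·cos(2.5392)·0.2 = -21.2918
y' = 13.5000 + 13.3000·sin(2.5392)·0.2 = 15.0072
θ' = 2.5392 + (13.3000/3.4)·tan(-0.11)·0.2 = 2.4528
v' = 13.3000 − 2.2000·0.2 = 12.8600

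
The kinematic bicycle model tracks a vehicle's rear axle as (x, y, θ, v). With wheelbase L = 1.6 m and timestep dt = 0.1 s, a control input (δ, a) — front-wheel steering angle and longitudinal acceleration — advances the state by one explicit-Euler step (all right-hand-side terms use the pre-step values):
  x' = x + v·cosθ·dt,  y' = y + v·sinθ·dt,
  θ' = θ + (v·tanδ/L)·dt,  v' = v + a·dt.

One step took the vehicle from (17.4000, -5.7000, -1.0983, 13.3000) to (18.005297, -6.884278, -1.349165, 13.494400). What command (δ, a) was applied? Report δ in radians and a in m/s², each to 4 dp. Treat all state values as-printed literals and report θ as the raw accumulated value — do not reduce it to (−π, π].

a = (v'−v)/dt = (0.194400)/0.1 = 1.9440
Δθ = θ'−θ = -0.250865;  (v·dt/L) = 13.3000·0.1/1.6 = 0.831250
tan δ = Δθ·L/(v·dt) = -0.301792  →  δ = -0.2931

δ = -0.2931, a = 1.9440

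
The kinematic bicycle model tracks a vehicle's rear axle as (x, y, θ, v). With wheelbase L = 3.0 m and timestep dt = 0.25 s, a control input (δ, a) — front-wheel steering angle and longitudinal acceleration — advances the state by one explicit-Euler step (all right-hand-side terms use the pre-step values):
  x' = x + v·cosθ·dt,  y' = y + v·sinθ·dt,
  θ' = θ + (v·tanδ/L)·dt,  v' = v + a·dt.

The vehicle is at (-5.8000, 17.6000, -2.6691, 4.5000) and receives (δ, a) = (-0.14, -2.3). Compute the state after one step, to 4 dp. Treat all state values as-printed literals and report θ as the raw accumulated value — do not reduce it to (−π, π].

(-6.8017, 17.0880, -2.7219, 3.9250)

x' = -5.8000 + 4.5000·cos(-2.6691)·0.25 = -6.8017
y' = 17.6000 + 4.5000·sin(-2.6691)·0.25 = 17.0880
θ' = -2.6691 + (4.5000/3.0)·tan(-0.14)·0.25 = -2.7219
v' = 4.5000 − 2.3000·0.25 = 3.9250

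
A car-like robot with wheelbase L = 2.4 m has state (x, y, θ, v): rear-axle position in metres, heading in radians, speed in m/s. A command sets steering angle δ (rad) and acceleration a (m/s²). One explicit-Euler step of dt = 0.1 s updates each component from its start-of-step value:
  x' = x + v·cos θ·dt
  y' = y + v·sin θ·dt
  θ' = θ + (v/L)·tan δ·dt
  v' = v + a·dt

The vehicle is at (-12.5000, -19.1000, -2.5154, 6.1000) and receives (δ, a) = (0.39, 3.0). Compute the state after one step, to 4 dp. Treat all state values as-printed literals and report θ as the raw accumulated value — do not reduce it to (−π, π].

x' = -12.5000 + 6.1000·cos(-2.5154)·0.1 = -12.9943
y' = -19.1000 + 6.1000·sin(-2.5154)·0.1 = -19.4575
θ' = -2.5154 + (6.1000/2.4)·tan(0.39)·0.1 = -2.4109
v' = 6.1000 + 3.0000·0.1 = 6.4000

(-12.9943, -19.4575, -2.4109, 6.4000)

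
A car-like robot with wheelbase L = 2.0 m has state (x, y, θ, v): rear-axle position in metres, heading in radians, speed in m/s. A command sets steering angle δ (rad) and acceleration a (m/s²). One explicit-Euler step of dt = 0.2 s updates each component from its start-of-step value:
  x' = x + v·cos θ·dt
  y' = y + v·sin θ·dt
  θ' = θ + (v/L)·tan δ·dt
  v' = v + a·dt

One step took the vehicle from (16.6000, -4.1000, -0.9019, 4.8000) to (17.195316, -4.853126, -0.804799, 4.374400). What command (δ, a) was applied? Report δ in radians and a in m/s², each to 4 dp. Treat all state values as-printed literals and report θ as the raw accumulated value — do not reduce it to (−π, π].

a = (v'−v)/dt = (-0.425600)/0.2 = -2.1280
Δθ = θ'−θ = 0.097101;  (v·dt/L) = 4.8000·0.2/2.0 = 0.480000
tan δ = Δθ·L/(v·dt) = 0.202294  →  δ = 0.1996

δ = 0.1996, a = -2.1280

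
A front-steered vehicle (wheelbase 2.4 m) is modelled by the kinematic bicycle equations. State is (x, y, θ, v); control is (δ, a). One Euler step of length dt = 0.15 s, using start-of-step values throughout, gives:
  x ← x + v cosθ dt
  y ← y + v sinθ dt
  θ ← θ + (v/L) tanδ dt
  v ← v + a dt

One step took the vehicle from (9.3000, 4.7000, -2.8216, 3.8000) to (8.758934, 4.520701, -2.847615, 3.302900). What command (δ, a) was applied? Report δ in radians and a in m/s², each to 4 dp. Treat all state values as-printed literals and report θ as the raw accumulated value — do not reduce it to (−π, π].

δ = -0.1091, a = -3.3140

a = (v'−v)/dt = (-0.497100)/0.15 = -3.3140
Δθ = θ'−θ = -0.026015;  (v·dt/L) = 3.8000·0.15/2.4 = 0.237500
tan δ = Δθ·L/(v·dt) = -0.109537  →  δ = -0.1091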